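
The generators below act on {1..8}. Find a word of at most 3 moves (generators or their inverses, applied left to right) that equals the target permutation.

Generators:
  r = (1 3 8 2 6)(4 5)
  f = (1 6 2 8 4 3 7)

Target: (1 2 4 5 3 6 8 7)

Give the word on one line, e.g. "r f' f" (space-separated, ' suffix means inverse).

  after r': (1 6 2 8 3)(4 5)
  after f: (1 2 4 5 3 6 8 7)

r' f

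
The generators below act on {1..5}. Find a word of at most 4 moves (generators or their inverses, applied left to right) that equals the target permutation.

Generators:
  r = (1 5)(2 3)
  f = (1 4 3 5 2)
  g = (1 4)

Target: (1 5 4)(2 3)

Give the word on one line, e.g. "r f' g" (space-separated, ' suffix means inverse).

  after r': (1 5)(2 3)
  after g: (1 5 4)(2 3)

r' g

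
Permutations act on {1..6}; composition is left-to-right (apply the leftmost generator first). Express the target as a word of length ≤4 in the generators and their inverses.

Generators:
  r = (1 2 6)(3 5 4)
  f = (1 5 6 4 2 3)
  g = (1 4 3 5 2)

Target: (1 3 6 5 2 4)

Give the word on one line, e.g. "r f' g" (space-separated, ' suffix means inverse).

r f

  after r: (1 2 6)(3 5 4)
  after f: (1 3 6 5 2 4)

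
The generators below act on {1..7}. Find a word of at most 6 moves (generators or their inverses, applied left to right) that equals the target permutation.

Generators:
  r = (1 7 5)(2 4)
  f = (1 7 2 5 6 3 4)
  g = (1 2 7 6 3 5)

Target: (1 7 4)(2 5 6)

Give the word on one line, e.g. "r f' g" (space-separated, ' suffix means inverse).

  after r: (1 7 5)(2 4)
  after g': (1 2 4)(3 6 7)
  after f: (1 5 6 2)(4 7)
  after r: (2 7)(4 5 6)
  after r: (1 7 4)(2 5 6)

r g' f r r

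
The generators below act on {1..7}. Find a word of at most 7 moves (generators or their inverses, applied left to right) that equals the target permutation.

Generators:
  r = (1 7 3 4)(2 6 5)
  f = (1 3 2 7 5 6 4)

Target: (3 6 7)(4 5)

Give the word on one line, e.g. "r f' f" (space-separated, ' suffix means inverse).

f' r r r f'

  after f': (1 4 6 5 7 2 3)
  after r: (2 4 5 3 7 6)
  after r: (1 7 5 4 2)
  after r: (1 3 4 6 5)(2 7)
  after f': (3 6 7)(4 5)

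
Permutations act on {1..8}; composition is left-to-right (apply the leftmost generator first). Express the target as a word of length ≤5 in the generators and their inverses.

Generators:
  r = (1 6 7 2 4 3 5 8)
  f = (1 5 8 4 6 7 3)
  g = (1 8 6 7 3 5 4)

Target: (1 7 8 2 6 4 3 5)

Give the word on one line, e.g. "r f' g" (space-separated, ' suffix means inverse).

f r' f'

  after f: (1 5 8 4 6 7 3)
  after r': (1 3 8 2 7 4)
  after f': (1 7 8 2 6 4 3 5)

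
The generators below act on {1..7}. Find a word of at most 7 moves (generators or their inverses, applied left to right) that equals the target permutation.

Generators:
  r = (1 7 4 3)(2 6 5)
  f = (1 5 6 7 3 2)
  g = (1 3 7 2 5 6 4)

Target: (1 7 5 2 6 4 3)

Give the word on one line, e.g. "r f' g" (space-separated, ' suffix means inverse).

r' g' f g' g'

  after r': (1 3 4 7)(2 5 6)
  after g': (3 6 7 4)
  after f: (1 5 6 3 7 4 2)
  after g': (1 2 4 7 6)
  after g': (1 7 5 2 6 4 3)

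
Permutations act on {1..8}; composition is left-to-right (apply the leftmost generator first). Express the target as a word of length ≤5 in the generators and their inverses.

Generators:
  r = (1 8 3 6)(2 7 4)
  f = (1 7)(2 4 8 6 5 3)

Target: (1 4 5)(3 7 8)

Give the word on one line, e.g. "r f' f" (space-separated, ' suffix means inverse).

  after r: (1 8 3 6)(2 7 4)
  after f': (1 4 3 8 5 6 7 2)
  after f': (1 2 7 3 4 5 8 6)
  after r': (1 4 5)(3 7 8)

r f' f' r'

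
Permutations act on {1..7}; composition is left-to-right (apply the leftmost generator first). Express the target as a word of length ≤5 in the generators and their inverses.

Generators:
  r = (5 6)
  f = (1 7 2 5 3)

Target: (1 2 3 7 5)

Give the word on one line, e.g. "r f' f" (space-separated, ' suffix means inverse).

f' f' f' r r

  after f': (1 3 5 2 7)
  after f': (1 5 7 3 2)
  after f': (1 2 3 7 5)
  after r: (1 2 3 7 6 5)
  after r: (1 2 3 7 5)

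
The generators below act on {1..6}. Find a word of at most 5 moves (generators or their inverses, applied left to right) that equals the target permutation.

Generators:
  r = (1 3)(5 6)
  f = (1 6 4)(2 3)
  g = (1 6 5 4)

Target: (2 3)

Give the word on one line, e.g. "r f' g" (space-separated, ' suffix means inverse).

f' f' f'

  after f': (1 4 6)(2 3)
  after f': (1 6 4)
  after f': (2 3)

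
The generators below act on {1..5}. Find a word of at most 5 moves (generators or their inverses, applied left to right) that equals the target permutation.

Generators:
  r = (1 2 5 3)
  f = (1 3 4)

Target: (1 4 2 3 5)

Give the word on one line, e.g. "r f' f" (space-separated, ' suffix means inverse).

f f r r

  after f: (1 3 4)
  after f: (1 4 3)
  after r: (1 4)(2 5 3)
  after r: (1 4 2 3 5)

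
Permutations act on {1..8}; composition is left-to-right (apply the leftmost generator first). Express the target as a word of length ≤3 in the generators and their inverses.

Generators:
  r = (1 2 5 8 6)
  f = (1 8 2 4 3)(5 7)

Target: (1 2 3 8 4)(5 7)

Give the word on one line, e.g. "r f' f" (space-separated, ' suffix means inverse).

  after f': (1 3 4 2 8)(5 7)
  after f': (1 4 8 3 2)
  after f': (1 2 3 8 4)(5 7)

f' f' f'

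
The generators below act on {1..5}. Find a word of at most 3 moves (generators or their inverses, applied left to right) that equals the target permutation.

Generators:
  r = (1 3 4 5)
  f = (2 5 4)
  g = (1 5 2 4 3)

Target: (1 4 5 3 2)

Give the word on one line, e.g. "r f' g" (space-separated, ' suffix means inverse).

g g g

  after g: (1 5 2 4 3)
  after g: (1 2 3 5 4)
  after g: (1 4 5 3 2)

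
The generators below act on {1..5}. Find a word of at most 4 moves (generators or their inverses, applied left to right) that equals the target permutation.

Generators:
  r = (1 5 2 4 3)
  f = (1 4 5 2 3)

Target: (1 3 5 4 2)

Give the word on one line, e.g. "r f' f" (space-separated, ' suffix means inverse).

f r

  after f: (1 4 5 2 3)
  after r: (1 3 5 4 2)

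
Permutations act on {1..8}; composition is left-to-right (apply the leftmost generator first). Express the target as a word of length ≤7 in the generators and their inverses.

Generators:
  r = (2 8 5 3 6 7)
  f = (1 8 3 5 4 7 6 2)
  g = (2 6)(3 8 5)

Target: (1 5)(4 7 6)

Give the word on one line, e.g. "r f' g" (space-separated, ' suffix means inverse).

g r g f g

  after g: (2 6)(3 8 5)
  after r: (2 7)(3 5 6 8)
  after g: (2 7 6 5)
  after f: (1 8 3 5)(2 6 4 7)
  after g: (1 5)(4 7 6)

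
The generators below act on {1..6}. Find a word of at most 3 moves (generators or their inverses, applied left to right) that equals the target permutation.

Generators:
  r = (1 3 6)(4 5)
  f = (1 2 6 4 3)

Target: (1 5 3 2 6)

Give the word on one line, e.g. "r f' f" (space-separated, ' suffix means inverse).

r f' r'

  after r: (1 3 6)(4 5)
  after f': (1 4 5 6 3 2)
  after r': (1 5 3 2 6)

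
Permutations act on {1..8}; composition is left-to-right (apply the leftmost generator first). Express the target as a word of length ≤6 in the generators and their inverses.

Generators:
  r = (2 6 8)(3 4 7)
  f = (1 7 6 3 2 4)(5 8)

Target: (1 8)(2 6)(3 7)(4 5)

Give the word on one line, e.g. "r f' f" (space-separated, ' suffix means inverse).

  after r: (2 6 8)(3 4 7)
  after f: (1 7 2 3)(4 6 5 8)
  after r: (1 3)(2 4 8 7 6 5)
  after f': (1 6 8)(3 4 5)
  after r: (1 8)(2 6)(3 7)(4 5)

r f r f' r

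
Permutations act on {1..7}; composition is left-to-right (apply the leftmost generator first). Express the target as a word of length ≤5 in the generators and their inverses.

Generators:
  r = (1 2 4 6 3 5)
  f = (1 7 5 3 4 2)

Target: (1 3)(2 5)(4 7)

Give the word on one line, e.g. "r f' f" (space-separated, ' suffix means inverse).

  after f: (1 7 5 3 4 2)
  after f: (1 5 4)(2 7 3)
  after f: (1 3)(2 5)(4 7)

f f f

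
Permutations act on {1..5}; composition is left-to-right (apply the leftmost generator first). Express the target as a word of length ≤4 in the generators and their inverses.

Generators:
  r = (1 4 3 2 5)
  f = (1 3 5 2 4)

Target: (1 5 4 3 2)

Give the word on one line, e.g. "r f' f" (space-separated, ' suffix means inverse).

  after f: (1 3 5 2 4)
  after f: (1 5 4 3 2)

f f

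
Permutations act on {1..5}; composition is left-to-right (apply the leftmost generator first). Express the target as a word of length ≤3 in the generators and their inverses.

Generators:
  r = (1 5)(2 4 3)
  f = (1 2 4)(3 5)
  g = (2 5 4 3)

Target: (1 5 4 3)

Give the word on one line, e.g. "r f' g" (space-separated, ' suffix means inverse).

  after r: (1 5)(2 4 3)
  after f: (1 3 4 5 2)
  after f: (1 5 4 3)

r f f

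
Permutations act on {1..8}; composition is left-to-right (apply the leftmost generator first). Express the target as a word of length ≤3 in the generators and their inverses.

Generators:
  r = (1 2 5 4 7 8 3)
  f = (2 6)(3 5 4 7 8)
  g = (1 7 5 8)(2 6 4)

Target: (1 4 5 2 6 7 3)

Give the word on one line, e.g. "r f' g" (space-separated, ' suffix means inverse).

  after g': (1 8 5 7)(2 4 6)
  after g': (1 5)(2 6 4)(7 8)
  after r: (1 4 5 2 6 7 3)

g' g' r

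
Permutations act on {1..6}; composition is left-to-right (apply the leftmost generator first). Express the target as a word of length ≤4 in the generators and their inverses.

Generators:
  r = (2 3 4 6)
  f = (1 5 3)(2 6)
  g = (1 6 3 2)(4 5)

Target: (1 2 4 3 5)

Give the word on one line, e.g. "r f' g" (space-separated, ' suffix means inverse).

f' r'

  after f': (1 3 5)(2 6)
  after r': (1 2 4 3 5)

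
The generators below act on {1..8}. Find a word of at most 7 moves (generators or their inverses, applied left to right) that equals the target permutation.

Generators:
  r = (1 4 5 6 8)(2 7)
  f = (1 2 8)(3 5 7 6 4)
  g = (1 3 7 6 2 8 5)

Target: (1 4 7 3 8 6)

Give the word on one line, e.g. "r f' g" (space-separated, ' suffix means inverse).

g g f' g r

  after g: (1 3 7 6 2 8 5)
  after g: (1 7 2 5 3 6 8)
  after f': (1 5 4 6 2 3 7)
  after g: (2 7 3 6 8 5 4)
  after r: (1 4 7 3 8 6)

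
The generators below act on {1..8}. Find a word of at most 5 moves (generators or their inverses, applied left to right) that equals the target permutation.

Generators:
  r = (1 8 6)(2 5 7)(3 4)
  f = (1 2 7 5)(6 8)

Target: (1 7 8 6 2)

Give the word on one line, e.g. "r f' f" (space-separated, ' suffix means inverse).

  after f': (1 5 7 2)(6 8)
  after r': (1 2 6)(3 4)
  after f: (1 7 5)(2 8 6)(3 4)
  after f: (1 5 2 6 7)(3 4)
  after r: (1 7 8 6 2)

f' r' f f r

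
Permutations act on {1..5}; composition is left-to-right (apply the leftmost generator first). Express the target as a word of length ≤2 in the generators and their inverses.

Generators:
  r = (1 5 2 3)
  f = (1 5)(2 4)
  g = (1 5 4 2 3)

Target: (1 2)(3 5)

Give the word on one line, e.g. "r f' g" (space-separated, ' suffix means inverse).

r r

  after r: (1 5 2 3)
  after r: (1 2)(3 5)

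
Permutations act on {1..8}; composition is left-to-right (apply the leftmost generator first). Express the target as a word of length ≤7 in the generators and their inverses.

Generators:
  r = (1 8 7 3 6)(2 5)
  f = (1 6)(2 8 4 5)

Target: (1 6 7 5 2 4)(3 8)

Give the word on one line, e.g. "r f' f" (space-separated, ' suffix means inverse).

  after r': (1 6 3 7 8)(2 5)
  after f: (3 7 4 5 8 6)
  after f: (1 6 3 7 5 4 2 8)
  after f: (2 4 8 6 3 7)
  after r': (1 6 7 5 2 4)(3 8)

r' f f f r'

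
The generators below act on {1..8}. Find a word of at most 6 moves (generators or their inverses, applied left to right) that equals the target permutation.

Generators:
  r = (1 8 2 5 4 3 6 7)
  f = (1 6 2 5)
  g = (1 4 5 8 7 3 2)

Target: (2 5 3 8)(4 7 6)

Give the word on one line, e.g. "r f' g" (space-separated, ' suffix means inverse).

g g f' g

  after g: (1 4 5 8 7 3 2)
  after g: (1 5 7 2 4 8 3)
  after f': (1 2 4 8 3 5 7 6)
  after g: (2 5 3 8)(4 7 6)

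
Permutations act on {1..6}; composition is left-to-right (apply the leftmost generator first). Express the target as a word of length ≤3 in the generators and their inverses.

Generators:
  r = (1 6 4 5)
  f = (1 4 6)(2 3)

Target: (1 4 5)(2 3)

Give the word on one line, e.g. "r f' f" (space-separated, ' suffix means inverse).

  after r': (1 5 4 6)
  after f: (1 5 6 4)(2 3)
  after r': (1 4 5)(2 3)

r' f r'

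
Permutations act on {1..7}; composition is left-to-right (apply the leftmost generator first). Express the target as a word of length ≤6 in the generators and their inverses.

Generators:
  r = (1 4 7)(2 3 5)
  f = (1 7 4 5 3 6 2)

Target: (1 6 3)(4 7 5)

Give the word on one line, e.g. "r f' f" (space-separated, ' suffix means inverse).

  after r: (1 4 7)(2 3 5)
  after f: (1 5)(2 6)
  after r': (1 3 2 6 5 7 4)
  after f: (1 6 3)(4 7 5)

r f r' f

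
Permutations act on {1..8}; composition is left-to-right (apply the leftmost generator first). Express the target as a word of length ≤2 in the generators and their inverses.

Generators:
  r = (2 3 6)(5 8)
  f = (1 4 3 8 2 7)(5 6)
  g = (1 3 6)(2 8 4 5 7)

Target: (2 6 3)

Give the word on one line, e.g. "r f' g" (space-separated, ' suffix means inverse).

  after r: (2 3 6)(5 8)
  after r: (2 6 3)

r r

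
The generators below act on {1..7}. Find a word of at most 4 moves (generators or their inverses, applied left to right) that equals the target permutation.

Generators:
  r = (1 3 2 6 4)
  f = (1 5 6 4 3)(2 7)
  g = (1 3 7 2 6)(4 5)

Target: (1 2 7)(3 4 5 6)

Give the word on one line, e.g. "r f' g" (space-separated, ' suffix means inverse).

  after g': (1 6 2 7 3)(4 5)
  after r': (1 2 7)(3 4 5 6)

g' r'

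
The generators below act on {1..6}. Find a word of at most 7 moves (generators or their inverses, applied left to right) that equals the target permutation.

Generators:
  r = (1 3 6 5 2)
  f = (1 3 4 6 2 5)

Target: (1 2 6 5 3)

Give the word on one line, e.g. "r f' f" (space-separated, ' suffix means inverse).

f r' f r' r'

  after f: (1 3 4 6 2 5)
  after r': (2 6 5)(3 4)
  after f: (1 3 6)
  after r': (2 5 6)
  after r': (1 2 6 5 3)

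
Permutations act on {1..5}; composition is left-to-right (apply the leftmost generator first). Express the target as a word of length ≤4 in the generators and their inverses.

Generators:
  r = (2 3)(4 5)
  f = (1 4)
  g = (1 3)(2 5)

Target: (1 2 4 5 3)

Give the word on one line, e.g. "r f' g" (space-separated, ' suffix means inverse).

g' r

  after g': (1 3)(2 5)
  after r: (1 2 4 5 3)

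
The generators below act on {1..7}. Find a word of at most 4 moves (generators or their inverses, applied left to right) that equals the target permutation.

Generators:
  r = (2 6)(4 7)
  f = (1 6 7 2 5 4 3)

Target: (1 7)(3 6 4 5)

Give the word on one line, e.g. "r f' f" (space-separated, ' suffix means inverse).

r f f

  after r: (2 6)(4 7)
  after f: (1 6 5 4 2 7 3)
  after f: (1 7)(3 6 4 5)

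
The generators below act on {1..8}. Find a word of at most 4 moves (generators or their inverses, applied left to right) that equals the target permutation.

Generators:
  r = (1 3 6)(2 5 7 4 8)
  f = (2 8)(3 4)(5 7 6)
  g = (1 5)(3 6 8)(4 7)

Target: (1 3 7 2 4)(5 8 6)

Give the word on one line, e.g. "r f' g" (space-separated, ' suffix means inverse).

f' r' g g

  after f': (2 8)(3 4)(5 6 7)
  after r': (1 6 5 3 7 2 4)
  after g: (1 8 3 4 5 6)(2 7)
  after g: (1 3 7 2 4)(5 8 6)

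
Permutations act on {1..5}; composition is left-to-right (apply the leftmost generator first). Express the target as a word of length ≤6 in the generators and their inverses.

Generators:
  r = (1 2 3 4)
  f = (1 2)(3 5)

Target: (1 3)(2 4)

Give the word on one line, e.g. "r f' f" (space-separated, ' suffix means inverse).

  after f: (1 2)(3 5)
  after r: (1 3 5 4)
  after f': (1 5 4 2)
  after r': (1 5 3 2 4)
  after f': (1 3)(2 4)

f r f' r' f'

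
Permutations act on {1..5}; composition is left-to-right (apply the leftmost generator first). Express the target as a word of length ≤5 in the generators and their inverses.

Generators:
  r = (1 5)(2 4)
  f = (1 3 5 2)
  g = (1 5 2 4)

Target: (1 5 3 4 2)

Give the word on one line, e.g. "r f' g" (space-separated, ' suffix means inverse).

g f' f' g

  after g: (1 5 2 4)
  after f': (1 3)(2 4)
  after f': (2 4 5 3)
  after g: (1 5 3 4 2)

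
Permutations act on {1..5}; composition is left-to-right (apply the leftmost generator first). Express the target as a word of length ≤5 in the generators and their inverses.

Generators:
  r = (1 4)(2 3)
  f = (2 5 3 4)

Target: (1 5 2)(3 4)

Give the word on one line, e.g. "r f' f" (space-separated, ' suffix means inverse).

f r f f r'

  after f: (2 5 3 4)
  after r: (1 4 3)(2 5)
  after f: (1 2 3)
  after f: (1 5 3)(2 4)
  after r': (1 5 2)(3 4)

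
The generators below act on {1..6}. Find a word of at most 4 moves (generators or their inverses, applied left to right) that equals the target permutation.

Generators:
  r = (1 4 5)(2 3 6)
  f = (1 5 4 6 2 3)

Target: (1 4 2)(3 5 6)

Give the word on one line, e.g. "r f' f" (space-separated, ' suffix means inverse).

f f

  after f: (1 5 4 6 2 3)
  after f: (1 4 2)(3 5 6)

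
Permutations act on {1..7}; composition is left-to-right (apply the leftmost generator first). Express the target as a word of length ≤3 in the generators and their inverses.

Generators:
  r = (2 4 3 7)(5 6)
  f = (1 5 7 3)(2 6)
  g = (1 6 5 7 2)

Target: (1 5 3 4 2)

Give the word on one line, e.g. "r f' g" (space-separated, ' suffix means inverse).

g r'

  after g: (1 6 5 7 2)
  after r': (1 5 3 4 2)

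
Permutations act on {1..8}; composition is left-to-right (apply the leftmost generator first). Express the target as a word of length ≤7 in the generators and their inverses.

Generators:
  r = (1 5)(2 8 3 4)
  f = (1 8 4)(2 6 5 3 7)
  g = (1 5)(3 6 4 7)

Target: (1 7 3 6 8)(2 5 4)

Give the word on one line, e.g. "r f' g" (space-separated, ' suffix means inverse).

  after f: (1 8 4)(2 6 5 3 7)
  after g': (1 8 6)(2 3 4 5 7)
  after r: (1 3 2 4)(5 7 8 6)
  after f: (1 7 4 8 5 2)(3 6)
  after r': (1 7 3 6 8)(2 5 4)

f g' r f r'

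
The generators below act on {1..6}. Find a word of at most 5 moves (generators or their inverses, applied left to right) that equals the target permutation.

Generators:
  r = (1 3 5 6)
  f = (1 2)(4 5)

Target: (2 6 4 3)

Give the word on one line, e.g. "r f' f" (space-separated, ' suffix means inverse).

  after f: (1 2)(4 5)
  after r': (1 2 6 5 4 3)
  after f: (2 6 4 3)
  after f: (1 2 6 5 4 3)
  after f: (2 6 4 3)

f r' f f f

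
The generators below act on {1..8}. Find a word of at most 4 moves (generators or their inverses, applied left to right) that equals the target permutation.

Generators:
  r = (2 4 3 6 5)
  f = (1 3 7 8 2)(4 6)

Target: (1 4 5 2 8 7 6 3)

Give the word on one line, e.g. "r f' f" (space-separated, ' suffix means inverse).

f' r

  after f': (1 2 8 7 3)(4 6)
  after r: (1 4 5 2 8 7 6 3)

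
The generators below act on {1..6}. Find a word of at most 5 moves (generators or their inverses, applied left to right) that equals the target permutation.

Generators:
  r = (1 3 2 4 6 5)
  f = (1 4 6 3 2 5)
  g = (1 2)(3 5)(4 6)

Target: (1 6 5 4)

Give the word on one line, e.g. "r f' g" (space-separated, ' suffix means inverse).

g f' g g f'

  after g: (1 2)(3 5)(4 6)
  after f': (1 3 2 5 6)
  after g: (1 5 4 6 2 3)
  after g: (1 3 2 5 6)
  after f': (1 6 5 4)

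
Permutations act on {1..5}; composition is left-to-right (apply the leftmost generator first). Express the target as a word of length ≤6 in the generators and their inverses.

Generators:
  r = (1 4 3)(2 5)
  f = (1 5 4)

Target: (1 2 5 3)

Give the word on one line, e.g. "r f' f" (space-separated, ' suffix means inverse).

r' r' f' r'

  after r': (1 3 4)(2 5)
  after r': (1 4 3)
  after f': (1 5)(3 4)
  after r': (1 2 5 3)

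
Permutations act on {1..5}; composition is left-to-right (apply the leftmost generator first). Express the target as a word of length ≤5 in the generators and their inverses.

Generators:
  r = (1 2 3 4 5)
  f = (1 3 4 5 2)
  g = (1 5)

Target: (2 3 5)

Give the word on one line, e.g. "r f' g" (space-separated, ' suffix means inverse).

  after g: (1 5)
  after r': (1 4 3 2)
  after f: (1 5 2 3)
  after g': (2 3 5)

g r' f g'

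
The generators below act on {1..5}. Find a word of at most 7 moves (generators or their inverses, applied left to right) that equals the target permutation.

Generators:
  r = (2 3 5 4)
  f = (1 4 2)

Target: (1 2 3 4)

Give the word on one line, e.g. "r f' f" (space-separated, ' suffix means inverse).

r f' r f r'

  after r: (2 3 5 4)
  after f': (1 2 3 5)
  after r: (1 3 4 2 5)
  after f: (1 3 2 5 4)
  after r': (1 2 3 4)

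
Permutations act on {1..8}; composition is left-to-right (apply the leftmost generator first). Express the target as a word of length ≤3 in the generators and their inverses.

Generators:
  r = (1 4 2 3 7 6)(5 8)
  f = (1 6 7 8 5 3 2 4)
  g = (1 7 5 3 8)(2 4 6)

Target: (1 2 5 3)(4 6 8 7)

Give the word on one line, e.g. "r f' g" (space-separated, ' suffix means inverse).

  after r: (1 4 2 3 7 6)(5 8)
  after g': (1 2 5 3)(4 6 8 7)

r g'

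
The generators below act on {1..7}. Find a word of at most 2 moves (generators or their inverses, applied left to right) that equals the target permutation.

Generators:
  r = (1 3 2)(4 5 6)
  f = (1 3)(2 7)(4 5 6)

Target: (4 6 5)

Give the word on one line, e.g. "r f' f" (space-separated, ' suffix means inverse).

f f

  after f: (1 3)(2 7)(4 5 6)
  after f: (4 6 5)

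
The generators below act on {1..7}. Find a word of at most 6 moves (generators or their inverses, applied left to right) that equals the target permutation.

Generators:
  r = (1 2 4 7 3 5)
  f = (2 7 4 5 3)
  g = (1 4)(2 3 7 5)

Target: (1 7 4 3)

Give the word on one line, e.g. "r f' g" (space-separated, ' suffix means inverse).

  after f': (2 3 5 4 7)
  after f': (2 5 7 3 4)
  after f': (2 4 3 7 5)
  after g: (1 4 7 2)(3 5)
  after r: (1 7 4 3)

f' f' f' g r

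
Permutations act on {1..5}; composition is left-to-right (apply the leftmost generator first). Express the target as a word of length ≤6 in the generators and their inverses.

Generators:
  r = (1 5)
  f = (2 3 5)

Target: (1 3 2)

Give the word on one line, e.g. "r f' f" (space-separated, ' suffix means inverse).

r' f f r'

  after r': (1 5)
  after f: (1 2 3 5)
  after f: (1 3 2 5)
  after r': (1 3 2)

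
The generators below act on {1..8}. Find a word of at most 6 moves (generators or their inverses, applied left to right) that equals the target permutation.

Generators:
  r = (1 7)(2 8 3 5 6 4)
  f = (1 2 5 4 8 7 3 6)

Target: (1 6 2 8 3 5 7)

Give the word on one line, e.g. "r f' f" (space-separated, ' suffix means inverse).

  after f: (1 2 5 4 8 7 3 6)
  after r: (1 8)(2 6 7 5)(3 4)
  after r: (1 3 2 4 5 8 7 6)
  after f: (1 6 2 8 3 5 7)

f r r f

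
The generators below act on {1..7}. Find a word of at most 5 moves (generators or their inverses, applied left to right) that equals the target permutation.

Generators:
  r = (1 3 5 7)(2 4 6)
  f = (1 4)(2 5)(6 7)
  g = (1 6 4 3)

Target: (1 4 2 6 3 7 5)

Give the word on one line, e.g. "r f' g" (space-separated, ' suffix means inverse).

  after g: (1 6 4 3)
  after f': (1 7 6)(2 5)(3 4)
  after r: (2 7)(3 6)(4 5)
  after f': (1 4 2 6 3 7 5)

g f' r f'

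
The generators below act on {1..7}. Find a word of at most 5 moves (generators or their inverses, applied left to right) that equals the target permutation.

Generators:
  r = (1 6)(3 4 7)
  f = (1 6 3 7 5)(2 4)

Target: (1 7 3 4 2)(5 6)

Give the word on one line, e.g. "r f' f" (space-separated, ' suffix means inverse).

  after r': (1 6)(3 7 4)
  after f: (1 3 5)(2 4 7)
  after r': (1 7 2 3 5 6)
  after f': (1 3 7 4 2 6 5)
  after r': (1 7 3 4 2)(5 6)

r' f r' f' r'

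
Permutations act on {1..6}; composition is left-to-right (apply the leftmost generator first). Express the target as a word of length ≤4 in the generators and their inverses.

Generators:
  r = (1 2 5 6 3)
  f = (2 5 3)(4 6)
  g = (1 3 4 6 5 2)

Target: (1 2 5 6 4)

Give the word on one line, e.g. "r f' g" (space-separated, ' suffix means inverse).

g r g'

  after g: (1 3 4 6 5 2)
  after r: (3 4)
  after g': (1 2 5 6 4)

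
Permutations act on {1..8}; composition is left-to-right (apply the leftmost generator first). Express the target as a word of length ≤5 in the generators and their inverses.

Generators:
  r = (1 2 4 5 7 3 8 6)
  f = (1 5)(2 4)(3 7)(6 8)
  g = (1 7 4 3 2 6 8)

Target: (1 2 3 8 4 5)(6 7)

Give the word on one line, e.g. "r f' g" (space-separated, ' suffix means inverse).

  after g': (1 8 6 2 3 4 7)
  after f': (1 6 4 3 2 7 5)
  after r': (1 8 3)(2 5 6)(4 7)
  after r': (1 3 6)(2 4 5 8 7)
  after g: (1 2 3 8 4 5)(6 7)

g' f' r' r' g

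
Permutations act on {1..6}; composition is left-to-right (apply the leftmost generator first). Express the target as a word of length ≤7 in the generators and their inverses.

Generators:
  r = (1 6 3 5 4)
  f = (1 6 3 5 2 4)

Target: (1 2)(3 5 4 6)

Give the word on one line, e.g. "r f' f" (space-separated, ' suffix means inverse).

  after f': (1 4 2 5 3 6)
  after r': (1 5 6 4 2 3)
  after f: (1 2 5 3 6)
  after r: (1 2 4)
  after r: (1 2)(3 5 4 6)

f' r' f r r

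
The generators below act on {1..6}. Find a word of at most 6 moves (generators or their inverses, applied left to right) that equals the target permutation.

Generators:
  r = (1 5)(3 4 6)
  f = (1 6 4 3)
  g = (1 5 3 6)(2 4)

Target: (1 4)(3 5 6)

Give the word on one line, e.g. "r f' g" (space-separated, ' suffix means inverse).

  after r': (1 5)(3 6 4)
  after g': (2 4 5 6)
  after g': (1 6 4)(3 5)
  after r: (1 3)(4 5)
  after r: (1 4)(3 5 6)

r' g' g' r r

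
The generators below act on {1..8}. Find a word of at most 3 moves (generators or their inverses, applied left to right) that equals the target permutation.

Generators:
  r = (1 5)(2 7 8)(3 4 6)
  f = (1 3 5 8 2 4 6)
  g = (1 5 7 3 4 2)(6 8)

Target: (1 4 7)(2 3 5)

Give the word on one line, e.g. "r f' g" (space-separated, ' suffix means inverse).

  after g': (1 2 4 3 7 5)(6 8)
  after g': (1 4 7)(2 3 5)

g' g'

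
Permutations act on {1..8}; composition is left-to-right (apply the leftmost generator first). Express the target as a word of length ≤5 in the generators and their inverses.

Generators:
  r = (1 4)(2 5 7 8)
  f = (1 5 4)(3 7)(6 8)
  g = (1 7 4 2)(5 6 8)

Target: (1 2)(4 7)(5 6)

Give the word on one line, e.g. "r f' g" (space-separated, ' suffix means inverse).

  after r: (1 4)(2 5 7 8)
  after r: (2 7)(5 8)
  after g': (1 2)(4 7)(5 6)

r r g'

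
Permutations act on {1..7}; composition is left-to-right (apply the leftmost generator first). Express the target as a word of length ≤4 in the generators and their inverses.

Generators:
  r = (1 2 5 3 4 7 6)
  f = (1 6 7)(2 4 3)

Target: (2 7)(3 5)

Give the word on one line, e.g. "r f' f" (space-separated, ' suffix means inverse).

  after f: (1 6 7)(2 4 3)
  after r: (2 7)(3 5)

f r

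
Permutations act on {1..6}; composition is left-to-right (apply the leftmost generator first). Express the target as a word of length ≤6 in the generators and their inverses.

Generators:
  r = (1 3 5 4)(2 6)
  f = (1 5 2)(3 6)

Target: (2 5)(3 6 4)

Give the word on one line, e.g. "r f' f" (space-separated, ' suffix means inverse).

f' r' f r f'

  after f': (1 2 5)(3 6)
  after r': (1 6)(2 3)(4 5)
  after f: (1 3)(2 6 5 4)
  after r: (1 5)(4 6)
  after f': (2 5)(3 6 4)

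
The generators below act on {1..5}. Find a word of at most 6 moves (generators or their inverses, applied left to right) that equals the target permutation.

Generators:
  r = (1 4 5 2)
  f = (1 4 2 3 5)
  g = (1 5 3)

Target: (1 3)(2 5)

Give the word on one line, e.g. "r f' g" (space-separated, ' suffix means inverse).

g r' g r' g'

  after g: (1 5 3)
  after r': (1 4)(2 5 3)
  after g: (1 4 5)(2 3)
  after r': (2 3 5)
  after g': (1 3)(2 5)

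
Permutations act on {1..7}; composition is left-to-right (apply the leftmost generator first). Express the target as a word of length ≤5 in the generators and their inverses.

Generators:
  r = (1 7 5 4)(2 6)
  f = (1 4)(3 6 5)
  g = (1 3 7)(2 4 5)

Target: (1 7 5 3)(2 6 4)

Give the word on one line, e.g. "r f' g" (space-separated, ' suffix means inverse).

  after f: (1 4)(3 6 5)
  after f: (3 5 6)
  after g': (1 7 3 4 2 5 6)
  after f': (1 7 5 3)(2 6 4)

f f g' f'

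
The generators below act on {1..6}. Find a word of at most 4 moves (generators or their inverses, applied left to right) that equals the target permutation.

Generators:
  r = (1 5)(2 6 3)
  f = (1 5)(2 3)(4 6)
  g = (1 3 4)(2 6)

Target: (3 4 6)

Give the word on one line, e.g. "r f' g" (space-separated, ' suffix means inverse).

r' f

  after r': (1 5)(2 3 6)
  after f: (3 4 6)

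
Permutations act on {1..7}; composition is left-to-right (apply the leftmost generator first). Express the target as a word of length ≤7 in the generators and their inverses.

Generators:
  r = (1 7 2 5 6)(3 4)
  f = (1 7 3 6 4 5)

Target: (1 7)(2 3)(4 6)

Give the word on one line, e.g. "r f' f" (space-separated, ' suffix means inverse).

  after r': (1 6 5 2 7)(3 4)
  after f: (1 4 6)(2 3 5)
  after f: (1 5 2 6 7 3)
  after f: (2 4 5)(3 7 6)
  after r: (1 7)(2 3)(4 6)

r' f f f r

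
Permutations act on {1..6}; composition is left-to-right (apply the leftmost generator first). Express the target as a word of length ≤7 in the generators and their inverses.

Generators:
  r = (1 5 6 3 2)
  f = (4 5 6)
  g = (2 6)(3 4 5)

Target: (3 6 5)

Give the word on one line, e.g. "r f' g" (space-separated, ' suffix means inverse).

  after f: (4 5 6)
  after f: (4 6 5)
  after g: (2 6 3 4)
  after g: (3 5)(4 6)
  after f: (3 6 5)

f f g g f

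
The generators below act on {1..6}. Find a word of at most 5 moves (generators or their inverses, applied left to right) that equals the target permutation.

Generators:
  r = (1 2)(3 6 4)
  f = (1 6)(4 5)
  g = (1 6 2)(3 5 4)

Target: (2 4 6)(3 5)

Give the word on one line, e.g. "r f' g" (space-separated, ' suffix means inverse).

g f' r f g

  after g: (1 6 2)(3 5 4)
  after f': (2 6)(3 4)
  after r: (1 2 4 6)
  after f: (1 2 5 4)
  after g: (2 4 6)(3 5)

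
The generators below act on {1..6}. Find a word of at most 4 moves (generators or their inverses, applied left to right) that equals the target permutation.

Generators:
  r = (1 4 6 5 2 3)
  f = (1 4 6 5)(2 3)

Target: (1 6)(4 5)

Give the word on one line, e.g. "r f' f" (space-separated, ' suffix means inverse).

  after f': (1 5 6 4)(2 3)
  after r': (1 6)(3 5 4)
  after f: (1 5 6 4 2 3)
  after r': (1 6)(4 5)

f' r' f r'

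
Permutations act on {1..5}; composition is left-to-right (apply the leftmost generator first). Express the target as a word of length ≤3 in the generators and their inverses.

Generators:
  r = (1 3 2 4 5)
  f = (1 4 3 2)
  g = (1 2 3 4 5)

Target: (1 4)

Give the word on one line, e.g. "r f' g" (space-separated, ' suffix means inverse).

f' r' g

  after f': (1 2 3 4)
  after r': (1 3 2)(4 5)
  after g: (1 4)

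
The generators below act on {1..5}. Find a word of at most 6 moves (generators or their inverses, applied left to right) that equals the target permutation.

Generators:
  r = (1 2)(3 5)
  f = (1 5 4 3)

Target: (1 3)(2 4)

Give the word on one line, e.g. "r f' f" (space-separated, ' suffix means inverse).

  after r: (1 2)(3 5)
  after f': (1 2 3)(4 5)
  after r': (2 5 4 3)
  after f: (1 5 3 2 4)
  after r': (1 3)(2 4)

r f' r' f r'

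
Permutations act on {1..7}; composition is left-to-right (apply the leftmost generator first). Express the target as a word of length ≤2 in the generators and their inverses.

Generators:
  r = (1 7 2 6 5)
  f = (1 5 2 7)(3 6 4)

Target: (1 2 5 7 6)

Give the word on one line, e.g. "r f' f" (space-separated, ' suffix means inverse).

  after r: (1 7 2 6 5)
  after r: (1 2 5 7 6)

r r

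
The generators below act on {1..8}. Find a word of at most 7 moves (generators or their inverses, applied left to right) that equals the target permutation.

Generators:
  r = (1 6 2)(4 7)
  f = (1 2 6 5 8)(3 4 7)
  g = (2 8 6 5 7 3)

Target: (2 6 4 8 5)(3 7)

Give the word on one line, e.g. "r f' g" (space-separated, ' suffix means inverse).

r f' r' g' f

  after r: (1 6 2)(4 7)
  after f': (1 2 8 5 6)(3 7)
  after r': (1 6 2 8 5)(3 4 7)
  after g': (1 8 6 3 4 5)
  after f: (2 6 4 8 5)(3 7)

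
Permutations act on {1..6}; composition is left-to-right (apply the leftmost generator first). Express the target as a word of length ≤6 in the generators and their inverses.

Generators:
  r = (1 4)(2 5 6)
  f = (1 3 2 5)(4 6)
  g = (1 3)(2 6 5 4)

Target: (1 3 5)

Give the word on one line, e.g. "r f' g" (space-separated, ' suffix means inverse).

r f' f' r' f

  after r: (1 4)(2 5 6)
  after f': (1 6 3)(4 5)
  after f': (1 4 2 3 5 6)
  after r': (2 3)(4 6)
  after f: (1 3 5)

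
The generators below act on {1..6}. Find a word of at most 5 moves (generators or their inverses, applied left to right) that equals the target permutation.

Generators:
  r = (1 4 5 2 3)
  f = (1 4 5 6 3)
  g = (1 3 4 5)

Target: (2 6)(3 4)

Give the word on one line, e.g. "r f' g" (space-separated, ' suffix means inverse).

  after g': (1 5 4 3)
  after g': (1 4)(3 5)
  after r': (2 5)(3 4)
  after f: (1 4)(2 6 3 5)
  after r': (2 6)(3 4)

g' g' r' f r'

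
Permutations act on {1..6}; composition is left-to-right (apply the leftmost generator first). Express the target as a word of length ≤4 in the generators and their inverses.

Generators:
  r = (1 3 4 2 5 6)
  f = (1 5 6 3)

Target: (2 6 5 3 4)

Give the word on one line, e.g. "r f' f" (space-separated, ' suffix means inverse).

r f

  after r: (1 3 4 2 5 6)
  after f: (2 6 5 3 4)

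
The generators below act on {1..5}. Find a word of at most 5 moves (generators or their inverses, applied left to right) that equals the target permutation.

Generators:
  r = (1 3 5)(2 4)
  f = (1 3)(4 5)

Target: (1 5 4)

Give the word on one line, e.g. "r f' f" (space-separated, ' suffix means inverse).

f r' f f r'

  after f: (1 3)(4 5)
  after r': (2 4 3 5)
  after f: (1 3 4)(2 5)
  after f: (2 4 3 5)
  after r': (1 5 4)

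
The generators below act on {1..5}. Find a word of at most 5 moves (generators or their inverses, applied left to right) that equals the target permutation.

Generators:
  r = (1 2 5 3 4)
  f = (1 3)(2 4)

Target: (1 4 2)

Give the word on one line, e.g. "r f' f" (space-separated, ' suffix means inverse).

r' r' f' r'

  after r': (1 4 3 5 2)
  after r': (1 3 2 4 5)
  after f': (3 4 5)
  after r': (1 4 2)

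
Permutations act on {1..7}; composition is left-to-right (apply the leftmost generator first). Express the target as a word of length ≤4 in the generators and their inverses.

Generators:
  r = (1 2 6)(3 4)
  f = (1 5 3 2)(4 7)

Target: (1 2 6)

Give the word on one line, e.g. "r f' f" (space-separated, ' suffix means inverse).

r' r'

  after r': (1 6 2)(3 4)
  after r': (1 2 6)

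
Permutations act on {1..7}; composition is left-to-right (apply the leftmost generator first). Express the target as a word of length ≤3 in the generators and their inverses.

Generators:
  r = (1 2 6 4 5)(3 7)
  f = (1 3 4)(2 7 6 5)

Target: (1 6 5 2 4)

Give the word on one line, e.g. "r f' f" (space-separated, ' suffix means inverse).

r r

  after r: (1 2 6 4 5)(3 7)
  after r: (1 6 5 2 4)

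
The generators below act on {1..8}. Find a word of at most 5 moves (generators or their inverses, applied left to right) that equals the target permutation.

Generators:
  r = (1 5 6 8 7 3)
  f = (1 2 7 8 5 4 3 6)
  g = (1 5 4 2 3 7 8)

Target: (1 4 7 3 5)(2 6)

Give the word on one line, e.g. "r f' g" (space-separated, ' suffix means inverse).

f r' g f'

  after f: (1 2 7 8 5 4 3 6)
  after r': (1 2 8)(3 5 4 7 6)
  after g: (1 3 4 8 5 2)(6 7)
  after f': (1 4 7 3 5)(2 6)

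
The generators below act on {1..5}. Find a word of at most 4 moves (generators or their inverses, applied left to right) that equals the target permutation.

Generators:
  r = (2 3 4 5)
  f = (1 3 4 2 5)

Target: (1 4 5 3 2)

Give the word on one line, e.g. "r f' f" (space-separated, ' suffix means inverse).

  after r': (2 5 4 3)
  after f': (1 5 3 4)
  after r: (1 2 3 5 4)
  after f': (1 4 5 3 2)

r' f' r f'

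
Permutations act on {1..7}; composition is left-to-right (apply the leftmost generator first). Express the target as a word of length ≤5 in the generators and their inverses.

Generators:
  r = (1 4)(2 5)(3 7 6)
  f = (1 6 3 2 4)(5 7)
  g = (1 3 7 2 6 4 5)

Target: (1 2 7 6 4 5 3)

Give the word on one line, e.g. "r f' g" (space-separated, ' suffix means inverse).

f f g g

  after f: (1 6 3 2 4)(5 7)
  after f: (1 3 4 6 2)
  after g: (1 7 2 3 5)
  after g: (1 2 7 6 4 5 3)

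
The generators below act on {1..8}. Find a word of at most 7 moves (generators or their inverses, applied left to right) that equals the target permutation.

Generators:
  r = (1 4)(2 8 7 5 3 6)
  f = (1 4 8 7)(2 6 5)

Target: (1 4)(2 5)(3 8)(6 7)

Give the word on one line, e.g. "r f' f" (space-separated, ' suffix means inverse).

  after f': (1 7 8 4)(2 5 6)
  after r': (1 8)(2 7)(3 5)
  after f': (1 4)(2 8 7 5 3 6)
  after r: (2 7 3)(5 6 8)
  after r: (1 4)(2 5)(3 8)(6 7)

f' r' f' r r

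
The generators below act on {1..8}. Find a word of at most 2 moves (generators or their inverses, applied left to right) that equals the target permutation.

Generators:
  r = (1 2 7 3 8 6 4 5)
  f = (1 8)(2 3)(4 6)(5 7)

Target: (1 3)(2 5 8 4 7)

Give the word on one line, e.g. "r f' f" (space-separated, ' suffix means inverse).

r f'

  after r: (1 2 7 3 8 6 4 5)
  after f': (1 3)(2 5 8 4 7)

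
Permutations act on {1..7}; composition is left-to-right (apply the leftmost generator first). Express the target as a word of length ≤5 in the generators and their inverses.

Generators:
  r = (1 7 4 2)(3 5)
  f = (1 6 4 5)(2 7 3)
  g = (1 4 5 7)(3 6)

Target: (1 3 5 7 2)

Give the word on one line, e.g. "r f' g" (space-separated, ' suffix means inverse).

  after g: (1 4 5 7)(3 6)
  after g: (1 5)(4 7)
  after r: (1 3 5 7 2)

g g r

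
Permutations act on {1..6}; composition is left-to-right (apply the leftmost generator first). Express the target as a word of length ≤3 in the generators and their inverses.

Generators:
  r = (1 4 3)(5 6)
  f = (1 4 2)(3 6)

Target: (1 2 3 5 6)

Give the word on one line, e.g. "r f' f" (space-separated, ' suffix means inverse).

  after f': (1 2 4)(3 6)
  after r: (1 2 3 5 6)

f' r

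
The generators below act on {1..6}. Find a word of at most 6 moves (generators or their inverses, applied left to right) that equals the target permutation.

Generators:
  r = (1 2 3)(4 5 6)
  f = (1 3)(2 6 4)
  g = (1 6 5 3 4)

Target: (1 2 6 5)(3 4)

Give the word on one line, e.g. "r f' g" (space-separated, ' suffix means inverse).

f' f' f' g f

  after f': (1 3)(2 4 6)
  after f': (2 6 4)
  after f': (1 3)
  after g: (1 4)(3 6 5)
  after f: (1 2 6 5)(3 4)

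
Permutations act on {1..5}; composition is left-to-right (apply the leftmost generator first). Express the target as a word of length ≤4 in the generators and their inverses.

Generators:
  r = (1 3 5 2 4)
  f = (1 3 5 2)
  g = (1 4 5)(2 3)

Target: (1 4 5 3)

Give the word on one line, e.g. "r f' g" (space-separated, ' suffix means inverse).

g' r r

  after g': (1 5 4)(2 3)
  after r: (1 2 5)(3 4)
  after r: (1 4 5 3)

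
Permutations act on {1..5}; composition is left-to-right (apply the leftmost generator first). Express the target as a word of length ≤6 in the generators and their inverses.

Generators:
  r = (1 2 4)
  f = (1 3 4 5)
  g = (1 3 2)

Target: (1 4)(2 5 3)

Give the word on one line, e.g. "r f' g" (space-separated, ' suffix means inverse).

g' g' f' r' g'

  after g': (1 2 3)
  after g': (1 3 2)
  after f': (2 5 4 3)
  after r': (1 4 3)(2 5)
  after g': (1 4)(2 5 3)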